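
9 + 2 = 11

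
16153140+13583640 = 29736780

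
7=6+1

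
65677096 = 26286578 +39390518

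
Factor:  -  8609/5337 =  - 3^( - 2) * 593^(-1)*8609^1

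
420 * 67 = 28140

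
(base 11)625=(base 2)1011110001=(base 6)3253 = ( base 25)153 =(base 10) 753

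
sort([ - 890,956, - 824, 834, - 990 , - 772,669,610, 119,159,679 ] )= [ - 990, - 890,  -  824, - 772,119,  159,  610, 669,679, 834,956] 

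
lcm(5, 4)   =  20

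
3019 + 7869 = 10888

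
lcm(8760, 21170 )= 254040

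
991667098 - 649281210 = 342385888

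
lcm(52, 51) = 2652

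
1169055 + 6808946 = 7978001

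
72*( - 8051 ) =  - 579672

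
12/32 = 3/8 = 0.38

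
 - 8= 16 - 24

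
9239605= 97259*95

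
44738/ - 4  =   - 22369/2 = - 11184.50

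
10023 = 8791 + 1232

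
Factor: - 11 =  - 11^1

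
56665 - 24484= 32181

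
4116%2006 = 104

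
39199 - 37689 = 1510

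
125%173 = 125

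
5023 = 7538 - 2515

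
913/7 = 913/7 =130.43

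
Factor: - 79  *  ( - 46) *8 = 2^4*23^1* 79^1= 29072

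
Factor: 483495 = 3^1*5^1*32233^1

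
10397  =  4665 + 5732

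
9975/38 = 262 + 1/2= 262.50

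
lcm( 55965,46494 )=3022110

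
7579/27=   280 + 19/27= 280.70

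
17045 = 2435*7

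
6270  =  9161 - 2891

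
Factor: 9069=3^1*3023^1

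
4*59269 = 237076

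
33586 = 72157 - 38571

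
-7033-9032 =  - 16065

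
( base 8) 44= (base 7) 51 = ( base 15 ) 26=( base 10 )36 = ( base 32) 14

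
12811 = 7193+5618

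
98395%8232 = 7843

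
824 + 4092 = 4916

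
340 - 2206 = -1866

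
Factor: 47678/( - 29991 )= - 62/39 = - 2^1*3^(  -  1 )*13^( - 1)*31^1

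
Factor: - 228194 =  - 2^1 * 71^1*  1607^1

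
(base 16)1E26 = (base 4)1320212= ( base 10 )7718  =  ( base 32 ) 7h6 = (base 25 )c8i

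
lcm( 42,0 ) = 0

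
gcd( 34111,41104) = 7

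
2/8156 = 1/4078 = 0.00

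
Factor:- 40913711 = -23^1*1778857^1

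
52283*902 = 47159266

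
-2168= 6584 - 8752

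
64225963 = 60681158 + 3544805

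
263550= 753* 350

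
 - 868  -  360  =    -  1228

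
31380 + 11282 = 42662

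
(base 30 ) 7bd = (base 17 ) 15GD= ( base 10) 6643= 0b1100111110011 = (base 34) 5PD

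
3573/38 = 3573/38 = 94.03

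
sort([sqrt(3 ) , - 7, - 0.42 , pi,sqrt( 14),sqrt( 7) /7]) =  [ - 7, - 0.42, sqrt( 7 )/7,  sqrt( 3), pi,sqrt ( 14)] 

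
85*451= 38335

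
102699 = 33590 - -69109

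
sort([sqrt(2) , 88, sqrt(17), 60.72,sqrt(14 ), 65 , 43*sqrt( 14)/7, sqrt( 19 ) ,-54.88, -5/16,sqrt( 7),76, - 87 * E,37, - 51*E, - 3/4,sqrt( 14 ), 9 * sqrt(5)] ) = [ - 87*E, - 51*E, - 54.88,  -  3/4, - 5/16, sqrt(2 ), sqrt(7),  sqrt(14 ), sqrt(14 ), sqrt( 17 ), sqrt ( 19), 9*sqrt(5), 43*sqrt(14 )/7,37,60.72, 65, 76, 88]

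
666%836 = 666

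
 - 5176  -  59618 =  - 64794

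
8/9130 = 4/4565=0.00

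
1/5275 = 1/5275 = 0.00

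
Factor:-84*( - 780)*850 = 55692000 = 2^5 * 3^2*5^3*7^1 * 13^1*17^1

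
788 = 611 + 177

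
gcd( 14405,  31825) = 335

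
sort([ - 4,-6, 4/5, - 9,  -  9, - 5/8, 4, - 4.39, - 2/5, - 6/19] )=[-9, - 9, - 6, - 4.39, - 4, - 5/8 ,  -  2/5, - 6/19, 4/5, 4]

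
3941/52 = 75 + 41/52 = 75.79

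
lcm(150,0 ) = 0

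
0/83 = 0 =0.00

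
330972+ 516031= 847003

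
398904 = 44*9066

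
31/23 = 31/23 = 1.35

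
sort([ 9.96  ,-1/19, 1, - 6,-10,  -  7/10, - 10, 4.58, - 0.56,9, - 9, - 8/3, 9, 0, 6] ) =[-10,-10 ,-9,-6, - 8/3, - 7/10, - 0.56, - 1/19, 0, 1, 4.58, 6,9,9, 9.96]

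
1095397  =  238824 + 856573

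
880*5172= 4551360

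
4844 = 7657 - 2813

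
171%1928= 171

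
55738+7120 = 62858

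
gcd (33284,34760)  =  4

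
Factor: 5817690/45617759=2^1*3^3 * 5^1*11^( - 1 ) *29^1*743^1*1733^( -1)*2393^( - 1)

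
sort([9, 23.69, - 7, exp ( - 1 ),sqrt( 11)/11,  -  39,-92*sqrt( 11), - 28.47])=[ - 92 * sqrt( 11), -39, - 28.47, - 7, sqrt( 11)/11, exp (  -  1 ),  9,  23.69 ] 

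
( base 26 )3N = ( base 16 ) 65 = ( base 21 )4H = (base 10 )101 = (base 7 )203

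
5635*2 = 11270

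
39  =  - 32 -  - 71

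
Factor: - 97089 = -3^1*32363^1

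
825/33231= 25/1007=0.02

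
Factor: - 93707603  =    -  11^2*823^1*941^1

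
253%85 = 83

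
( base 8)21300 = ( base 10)8896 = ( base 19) 15c4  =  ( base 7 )34636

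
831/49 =831/49 = 16.96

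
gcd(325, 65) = 65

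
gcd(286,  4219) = 1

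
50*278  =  13900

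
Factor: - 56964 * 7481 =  - 2^2*3^1*47^1*101^1*7481^1= -426147684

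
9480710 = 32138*295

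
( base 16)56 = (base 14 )62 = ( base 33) 2K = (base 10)86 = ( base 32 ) 2M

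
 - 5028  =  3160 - 8188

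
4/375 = 4/375 = 0.01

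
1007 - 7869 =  -6862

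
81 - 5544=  - 5463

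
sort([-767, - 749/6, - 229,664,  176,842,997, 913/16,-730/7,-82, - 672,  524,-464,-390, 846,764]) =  [ - 767, - 672, - 464, - 390, - 229, - 749/6, - 730/7, - 82, 913/16, 176,  524 , 664, 764, 842,  846,997] 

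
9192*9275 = 85255800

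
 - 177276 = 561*(-316) 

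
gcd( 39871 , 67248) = 1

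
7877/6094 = 1 +1783/6094= 1.29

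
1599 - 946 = 653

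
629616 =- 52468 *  (-12)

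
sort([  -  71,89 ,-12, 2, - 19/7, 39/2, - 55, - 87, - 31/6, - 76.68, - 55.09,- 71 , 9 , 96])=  [ - 87, - 76.68, - 71, - 71, - 55.09, - 55, - 12, -31/6, -19/7, 2,  9,39/2, 89,96]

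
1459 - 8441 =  - 6982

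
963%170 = 113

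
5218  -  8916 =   -  3698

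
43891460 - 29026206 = 14865254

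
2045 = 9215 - 7170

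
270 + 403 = 673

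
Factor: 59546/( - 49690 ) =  - 5^( - 1) * 19^1*1567^1*4969^( - 1) = -29773/24845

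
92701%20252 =11693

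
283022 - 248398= 34624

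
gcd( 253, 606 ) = 1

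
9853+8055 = 17908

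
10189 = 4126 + 6063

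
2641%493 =176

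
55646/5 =55646/5 =11129.20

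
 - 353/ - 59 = 5 + 58/59 =5.98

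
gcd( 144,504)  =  72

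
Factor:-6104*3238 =  -  19764752  =  - 2^4*7^1*109^1*  1619^1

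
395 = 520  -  125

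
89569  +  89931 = 179500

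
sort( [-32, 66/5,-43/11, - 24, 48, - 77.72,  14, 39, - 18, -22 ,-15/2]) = [-77.72, -32, - 24,-22,-18 , - 15/2, - 43/11, 66/5, 14, 39,  48 ]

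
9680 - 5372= 4308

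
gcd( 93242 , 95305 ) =1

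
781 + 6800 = 7581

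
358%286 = 72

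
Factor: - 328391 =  - 7^1*43^1 * 1091^1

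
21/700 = 3/100 =0.03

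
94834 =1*94834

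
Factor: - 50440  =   - 2^3*5^1*13^1*97^1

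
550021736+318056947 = 868078683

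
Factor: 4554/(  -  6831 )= - 2/3 = -2^1 * 3^( - 1)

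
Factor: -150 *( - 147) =2^1 * 3^2*5^2 * 7^2 = 22050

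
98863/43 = 2299 + 6/43 = 2299.14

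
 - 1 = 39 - 40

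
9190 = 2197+6993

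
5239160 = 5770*908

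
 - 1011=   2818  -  3829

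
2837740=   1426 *1990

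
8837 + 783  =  9620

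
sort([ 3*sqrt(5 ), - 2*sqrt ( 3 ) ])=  [-2*sqrt(3 ),3*sqrt ( 5 ) ] 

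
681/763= 681/763 = 0.89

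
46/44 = 23/22=1.05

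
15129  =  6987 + 8142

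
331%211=120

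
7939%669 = 580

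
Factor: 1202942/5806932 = 2^( - 1 ) * 3^(-1 )*13^2*19^(  -  1 )*3559^1*25469^( - 1 ) = 601471/2903466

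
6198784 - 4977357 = 1221427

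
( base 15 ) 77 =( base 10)112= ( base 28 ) 40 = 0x70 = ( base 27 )44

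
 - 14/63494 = -7/31747  =  - 0.00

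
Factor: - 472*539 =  - 254408  =  -2^3*7^2* 11^1*59^1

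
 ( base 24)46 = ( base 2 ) 1100110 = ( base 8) 146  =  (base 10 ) 102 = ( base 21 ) 4I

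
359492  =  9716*37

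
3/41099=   3/41099 = 0.00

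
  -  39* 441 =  - 17199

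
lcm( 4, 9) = 36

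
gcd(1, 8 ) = 1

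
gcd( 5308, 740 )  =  4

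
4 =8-4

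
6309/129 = 48 + 39/43 = 48.91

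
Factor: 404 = 2^2*101^1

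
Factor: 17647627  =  1031^1*17117^1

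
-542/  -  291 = 1 + 251/291 = 1.86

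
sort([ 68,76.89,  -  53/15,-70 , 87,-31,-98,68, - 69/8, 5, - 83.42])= [ - 98,- 83.42,  -  70,-31, - 69/8, - 53/15,  5,68 , 68, 76.89,87]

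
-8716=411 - 9127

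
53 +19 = 72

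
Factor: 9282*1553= 14414946=2^1*3^1*7^1*13^1 * 17^1*1553^1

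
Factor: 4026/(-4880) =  -2^(-3)*3^1*5^( - 1) * 11^1=- 33/40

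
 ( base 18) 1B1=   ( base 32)gb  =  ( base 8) 1013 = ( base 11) 436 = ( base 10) 523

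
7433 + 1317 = 8750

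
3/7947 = 1/2649 = 0.00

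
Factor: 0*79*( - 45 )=0 = 0^1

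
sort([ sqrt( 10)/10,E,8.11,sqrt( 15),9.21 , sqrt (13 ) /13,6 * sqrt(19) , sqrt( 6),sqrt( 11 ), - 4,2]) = [ - 4,sqrt( 13) /13,sqrt(10 ) /10,2,sqrt( 6 ),E, sqrt ( 11), sqrt( 15 ),8.11,9.21,6*sqrt( 19 )]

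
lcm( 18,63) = 126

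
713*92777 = 66150001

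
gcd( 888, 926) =2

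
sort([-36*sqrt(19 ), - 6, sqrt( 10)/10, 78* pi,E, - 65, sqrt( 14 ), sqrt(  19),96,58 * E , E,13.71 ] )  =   [ - 36*sqrt( 19 ),  -  65,  -  6,sqrt( 10 ) /10,E, E,sqrt( 14),  sqrt( 19) , 13.71,  96,58*E,78*pi]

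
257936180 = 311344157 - 53407977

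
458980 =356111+102869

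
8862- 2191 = 6671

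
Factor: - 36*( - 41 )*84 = 2^4*3^3*7^1*41^1 = 123984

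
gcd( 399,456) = 57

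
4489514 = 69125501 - 64635987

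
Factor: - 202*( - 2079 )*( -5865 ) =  - 2463053670 = -  2^1 * 3^4*5^1*7^1*11^1* 17^1*23^1*101^1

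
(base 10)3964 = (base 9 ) 5384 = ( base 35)389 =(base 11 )2a84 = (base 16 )f7c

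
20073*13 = 260949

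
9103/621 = 14 + 409/621 = 14.66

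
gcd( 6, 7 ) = 1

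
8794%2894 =112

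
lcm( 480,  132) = 5280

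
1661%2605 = 1661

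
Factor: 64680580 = 2^2 * 5^1*17^1*281^1 * 677^1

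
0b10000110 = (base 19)71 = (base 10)134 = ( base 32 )46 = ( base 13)A4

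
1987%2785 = 1987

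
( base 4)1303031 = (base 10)7373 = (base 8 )16315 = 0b1110011001101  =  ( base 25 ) BJN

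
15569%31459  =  15569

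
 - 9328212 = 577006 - 9905218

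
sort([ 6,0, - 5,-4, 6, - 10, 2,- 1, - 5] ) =[ - 10,-5, - 5, - 4, - 1, 0, 2, 6,  6]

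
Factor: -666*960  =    -  639360 = - 2^7* 3^3 * 5^1 * 37^1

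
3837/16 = 3837/16 = 239.81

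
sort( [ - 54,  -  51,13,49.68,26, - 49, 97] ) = [ - 54, - 51, - 49, 13 , 26,49.68,97]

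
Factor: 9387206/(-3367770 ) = -4693603/1683885 = - 3^( - 1)  *5^( - 1 )*7^( -2)*29^ ( - 1 )*79^( - 1)*1459^1*3217^1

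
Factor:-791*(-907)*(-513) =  - 368045181  =  - 3^3*7^1*19^1*113^1*907^1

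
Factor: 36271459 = 7^1*5181637^1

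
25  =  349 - 324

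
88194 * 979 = 86341926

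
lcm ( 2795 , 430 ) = 5590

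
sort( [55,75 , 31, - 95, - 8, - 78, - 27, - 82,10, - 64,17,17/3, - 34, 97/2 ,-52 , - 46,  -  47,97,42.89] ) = [ - 95, - 82, - 78,  -  64, - 52, - 47 , - 46,-34,  -  27,-8, 17/3,10, 17,  31, 42.89, 97/2, 55,75,97]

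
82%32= 18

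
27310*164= 4478840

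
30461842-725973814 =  - 695511972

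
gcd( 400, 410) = 10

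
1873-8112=- 6239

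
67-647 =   -  580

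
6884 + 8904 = 15788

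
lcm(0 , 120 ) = 0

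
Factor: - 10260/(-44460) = 3/13 = 3^1 * 13^( - 1 ) 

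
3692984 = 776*4759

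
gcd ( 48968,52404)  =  4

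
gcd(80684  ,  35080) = 3508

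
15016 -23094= - 8078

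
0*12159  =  0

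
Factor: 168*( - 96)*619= - 2^8* 3^2*7^1*619^1 = - 9983232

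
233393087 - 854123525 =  - 620730438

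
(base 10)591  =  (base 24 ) 10F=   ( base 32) IF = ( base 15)296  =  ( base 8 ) 1117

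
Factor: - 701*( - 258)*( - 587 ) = - 106163646 = - 2^1*3^1*43^1*587^1*701^1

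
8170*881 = 7197770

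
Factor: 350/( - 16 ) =  -  2^(  -  3 ) *5^2*7^1  =  - 175/8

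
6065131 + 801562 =6866693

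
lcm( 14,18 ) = 126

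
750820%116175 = 53770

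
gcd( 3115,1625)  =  5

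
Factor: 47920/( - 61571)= -2^4 * 5^1*23^( - 1 )*599^1 *2677^( - 1)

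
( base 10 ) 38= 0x26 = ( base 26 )1C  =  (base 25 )1d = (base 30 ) 18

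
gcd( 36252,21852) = 36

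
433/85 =5 + 8/85 = 5.09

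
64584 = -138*(-468)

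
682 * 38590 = 26318380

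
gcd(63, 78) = 3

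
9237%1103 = 413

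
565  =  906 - 341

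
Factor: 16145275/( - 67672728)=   -2^( - 3)*3^( - 2 ) *5^2*409^1*439^ (-1 )*1579^1*2141^ ( - 1)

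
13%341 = 13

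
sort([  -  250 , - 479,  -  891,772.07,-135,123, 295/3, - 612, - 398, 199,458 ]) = [ - 891, - 612 , - 479, - 398 , - 250, - 135, 295/3,123 , 199 , 458,772.07]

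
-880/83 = -11 + 33/83 =- 10.60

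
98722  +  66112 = 164834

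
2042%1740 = 302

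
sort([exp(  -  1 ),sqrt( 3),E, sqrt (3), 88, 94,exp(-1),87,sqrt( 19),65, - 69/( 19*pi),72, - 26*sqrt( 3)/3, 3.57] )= [ - 26*sqrt(3 )/3, - 69/( 19*pi),exp( - 1 ),exp(-1),sqrt( 3 ),sqrt( 3 ),E,3.57,sqrt( 19),65,72, 87,  88,94] 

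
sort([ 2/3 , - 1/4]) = [ - 1/4,  2/3]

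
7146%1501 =1142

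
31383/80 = 31383/80 = 392.29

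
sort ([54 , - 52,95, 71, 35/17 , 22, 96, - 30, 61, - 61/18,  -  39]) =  [ - 52 , - 39,-30 , - 61/18, 35/17,  22,54, 61, 71,95, 96 ]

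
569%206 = 157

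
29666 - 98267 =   -  68601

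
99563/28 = 3555 + 23/28 = 3555.82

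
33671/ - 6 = -5612 + 1/6   =  -5611.83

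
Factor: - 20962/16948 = -47/38 = - 2^( -1)*19^(-1 )*47^1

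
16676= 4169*4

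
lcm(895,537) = 2685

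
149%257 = 149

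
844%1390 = 844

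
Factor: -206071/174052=  -  2^(-2)*53^ ( - 1 )*251^1= - 251/212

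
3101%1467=167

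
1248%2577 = 1248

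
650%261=128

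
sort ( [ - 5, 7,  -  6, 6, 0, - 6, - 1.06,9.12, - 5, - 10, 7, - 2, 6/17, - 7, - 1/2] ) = [ - 10, - 7,- 6, - 6,-5, -5, -2, - 1.06, - 1/2,  0,6/17,6,  7 , 7,9.12 ]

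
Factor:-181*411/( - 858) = 24797/286 = 2^(  -  1 )*11^( - 1)*13^( - 1) * 137^1*181^1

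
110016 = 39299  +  70717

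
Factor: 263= 263^1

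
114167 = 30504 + 83663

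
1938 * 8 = 15504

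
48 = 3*16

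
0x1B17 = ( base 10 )6935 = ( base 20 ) h6f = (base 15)20C5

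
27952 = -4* ( - 6988)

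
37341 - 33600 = 3741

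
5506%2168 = 1170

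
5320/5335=1064/1067 = 1.00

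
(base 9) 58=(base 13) 41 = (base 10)53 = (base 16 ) 35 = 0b110101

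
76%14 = 6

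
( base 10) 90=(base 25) 3f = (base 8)132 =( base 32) 2q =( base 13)6C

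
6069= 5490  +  579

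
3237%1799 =1438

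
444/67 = 6 + 42/67 = 6.63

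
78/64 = 39/32 =1.22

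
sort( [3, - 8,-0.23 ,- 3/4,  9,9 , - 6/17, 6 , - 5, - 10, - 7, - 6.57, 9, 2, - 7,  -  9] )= [-10, - 9, - 8, - 7, - 7, - 6.57, - 5, - 3/4, - 6/17, - 0.23, 2,3,6,9, 9,  9]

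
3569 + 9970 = 13539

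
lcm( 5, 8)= 40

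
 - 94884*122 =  - 11575848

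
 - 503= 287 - 790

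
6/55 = 6/55 = 0.11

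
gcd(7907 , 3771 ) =1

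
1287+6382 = 7669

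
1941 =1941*1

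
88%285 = 88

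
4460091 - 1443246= 3016845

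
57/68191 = 3/3589 = 0.00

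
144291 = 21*6871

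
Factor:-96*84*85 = -2^7*3^2*5^1*7^1*17^1=   -685440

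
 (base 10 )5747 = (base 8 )13163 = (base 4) 1121303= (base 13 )2801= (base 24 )9NB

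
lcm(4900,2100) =14700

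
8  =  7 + 1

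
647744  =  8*80968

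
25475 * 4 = 101900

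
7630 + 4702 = 12332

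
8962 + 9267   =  18229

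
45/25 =9/5 = 1.80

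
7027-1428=5599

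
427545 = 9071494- 8643949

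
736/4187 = 736/4187= 0.18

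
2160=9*240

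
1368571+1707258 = 3075829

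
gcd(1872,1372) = 4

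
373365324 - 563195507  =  -189830183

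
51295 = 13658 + 37637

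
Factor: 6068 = 2^2 * 37^1 * 41^1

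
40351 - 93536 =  - 53185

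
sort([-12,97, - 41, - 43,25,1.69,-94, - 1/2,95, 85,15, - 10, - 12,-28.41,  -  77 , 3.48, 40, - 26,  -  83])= [ - 94,-83, - 77, - 43, - 41, - 28.41, - 26, - 12,- 12, -10,-1/2, 1.69, 3.48, 15,25,40,85,95,97]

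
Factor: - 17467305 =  - 3^1*5^1 * 271^1*4297^1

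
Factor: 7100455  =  5^1 * 1420091^1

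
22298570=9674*2305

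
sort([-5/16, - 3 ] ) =[ - 3, - 5/16 ] 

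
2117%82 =67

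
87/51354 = 29/17118 = 0.00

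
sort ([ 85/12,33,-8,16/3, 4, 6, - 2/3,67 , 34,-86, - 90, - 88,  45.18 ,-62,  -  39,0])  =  [ - 90 , - 88 , - 86 ,-62, - 39,-8 ,  -  2/3,0,4 , 16/3, 6,85/12, 33, 34, 45.18,67] 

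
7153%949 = 510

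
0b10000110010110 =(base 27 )BLC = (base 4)2012112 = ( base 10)8598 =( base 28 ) ar2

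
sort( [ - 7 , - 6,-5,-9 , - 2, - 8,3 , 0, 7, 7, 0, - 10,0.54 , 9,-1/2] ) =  [ - 10, - 9, - 8, - 7, - 6, - 5, - 2, - 1/2,0, 0,0.54, 3 , 7, 7, 9]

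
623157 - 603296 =19861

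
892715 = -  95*( - 9397)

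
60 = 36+24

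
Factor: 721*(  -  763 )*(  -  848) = 466504304 =2^4*7^2* 53^1*103^1 *109^1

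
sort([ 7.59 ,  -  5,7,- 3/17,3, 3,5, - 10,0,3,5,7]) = [ - 10 , - 5 , - 3/17, 0, 3 , 3, 3,5, 5, 7, 7 , 7.59 ] 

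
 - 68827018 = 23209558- 92036576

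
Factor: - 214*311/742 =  - 33277/371 = -7^( - 1)*53^(-1)*107^1*311^1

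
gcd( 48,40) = 8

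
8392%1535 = 717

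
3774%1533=708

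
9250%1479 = 376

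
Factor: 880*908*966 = 2^7*3^1 * 5^1*7^1*11^1*23^1 * 227^1 = 771872640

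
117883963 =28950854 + 88933109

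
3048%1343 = 362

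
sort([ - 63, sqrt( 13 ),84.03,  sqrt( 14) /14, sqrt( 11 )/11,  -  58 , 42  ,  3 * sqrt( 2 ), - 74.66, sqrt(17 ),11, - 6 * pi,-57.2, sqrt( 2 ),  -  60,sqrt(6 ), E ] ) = [ - 74.66,-63, - 60, - 58, - 57.2, - 6*pi, sqrt (14)/14, sqrt( 11 ) /11,sqrt(2) , sqrt( 6 ), E,  sqrt(13 ),sqrt(17 ),3* sqrt( 2 ) , 11, 42, 84.03]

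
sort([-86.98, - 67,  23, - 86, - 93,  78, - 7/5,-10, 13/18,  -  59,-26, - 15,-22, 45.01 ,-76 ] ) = [ - 93, - 86.98,-86, - 76 , -67, - 59, - 26, - 22,- 15, - 10, - 7/5, 13/18, 23,45.01, 78 ]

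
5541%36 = 33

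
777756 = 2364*329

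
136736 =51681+85055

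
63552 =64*993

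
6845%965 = 90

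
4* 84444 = 337776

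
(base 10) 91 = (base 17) 56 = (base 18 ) 51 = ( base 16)5b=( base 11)83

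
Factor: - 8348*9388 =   -  2^4*2087^1*2347^1  =  - 78371024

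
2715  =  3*905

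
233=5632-5399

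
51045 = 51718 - 673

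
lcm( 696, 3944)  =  11832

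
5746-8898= - 3152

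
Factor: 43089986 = 2^1*19^1 *1133947^1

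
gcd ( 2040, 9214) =34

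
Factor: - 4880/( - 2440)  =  2 = 2^1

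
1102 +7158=8260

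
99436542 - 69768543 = 29667999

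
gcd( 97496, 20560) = 8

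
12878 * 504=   6490512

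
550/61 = 550/61 = 9.02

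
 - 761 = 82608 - 83369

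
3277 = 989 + 2288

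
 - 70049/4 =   -  17513 + 3/4 = - 17512.25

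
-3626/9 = -3626/9 = -  402.89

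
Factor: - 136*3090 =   -  420240 = - 2^4*3^1*5^1*17^1*103^1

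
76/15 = 5 + 1/15   =  5.07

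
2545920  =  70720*36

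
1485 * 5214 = 7742790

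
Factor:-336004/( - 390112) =2^ (-3) * 73^( - 1) * 503^1 = 503/584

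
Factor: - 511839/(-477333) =89/83 = 83^( - 1)*89^1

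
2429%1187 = 55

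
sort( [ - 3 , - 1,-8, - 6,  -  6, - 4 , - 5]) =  [-8,- 6, - 6 ,  -  5, - 4,  -  3, - 1 ] 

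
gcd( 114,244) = 2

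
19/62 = 19/62 = 0.31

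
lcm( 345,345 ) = 345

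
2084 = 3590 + -1506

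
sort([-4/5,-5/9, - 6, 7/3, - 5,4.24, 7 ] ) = [ -6 , -5, - 4/5, - 5/9, 7/3, 4.24,7]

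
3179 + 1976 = 5155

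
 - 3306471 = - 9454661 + 6148190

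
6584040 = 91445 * 72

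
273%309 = 273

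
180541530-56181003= 124360527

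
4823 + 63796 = 68619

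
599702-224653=375049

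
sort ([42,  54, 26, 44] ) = [ 26,  42, 44,54]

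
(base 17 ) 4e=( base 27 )31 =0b1010010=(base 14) 5C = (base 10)82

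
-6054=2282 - 8336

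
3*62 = 186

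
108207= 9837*11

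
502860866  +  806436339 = 1309297205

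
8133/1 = 8133 = 8133.00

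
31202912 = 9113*3424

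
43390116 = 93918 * 462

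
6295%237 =133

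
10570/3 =10570/3 = 3523.33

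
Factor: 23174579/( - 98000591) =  - 13^( - 1)*127^1*251^1*727^1*769^(-1)*9803^( - 1)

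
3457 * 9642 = 33332394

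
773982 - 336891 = 437091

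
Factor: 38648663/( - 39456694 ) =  - 2^(-1 )*17^( - 1 ) * 149^1*259387^1*1160491^( - 1 )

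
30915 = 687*45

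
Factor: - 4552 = - 2^3 * 569^1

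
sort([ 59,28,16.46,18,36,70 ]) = [16.46,18, 28 , 36,59, 70]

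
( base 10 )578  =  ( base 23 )123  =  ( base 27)LB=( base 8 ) 1102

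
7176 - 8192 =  - 1016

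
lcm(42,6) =42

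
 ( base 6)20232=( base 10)2684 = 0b101001111100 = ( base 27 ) 3IB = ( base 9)3612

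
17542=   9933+7609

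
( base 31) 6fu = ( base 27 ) 8FO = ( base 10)6261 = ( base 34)5e5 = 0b1100001110101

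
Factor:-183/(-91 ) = 3^1*7^ (-1) * 13^( - 1 ) * 61^1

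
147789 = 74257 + 73532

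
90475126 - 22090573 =68384553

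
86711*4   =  346844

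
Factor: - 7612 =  - 2^2 * 11^1*173^1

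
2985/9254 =2985/9254= 0.32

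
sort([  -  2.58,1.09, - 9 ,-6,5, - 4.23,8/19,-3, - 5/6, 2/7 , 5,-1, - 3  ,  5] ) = [-9, - 6,-4.23,-3, - 3, - 2.58, - 1,  -  5/6,  2/7,  8/19,1.09,5,5,  5] 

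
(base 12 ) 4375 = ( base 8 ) 16411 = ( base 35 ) 62D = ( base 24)CLH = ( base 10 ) 7433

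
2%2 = 0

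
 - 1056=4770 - 5826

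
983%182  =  73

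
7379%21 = 8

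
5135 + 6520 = 11655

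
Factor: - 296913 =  - 3^1*19^1*5209^1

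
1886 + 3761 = 5647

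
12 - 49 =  - 37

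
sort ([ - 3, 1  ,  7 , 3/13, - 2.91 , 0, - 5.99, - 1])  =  [ - 5.99, - 3, - 2.91 , - 1,0,3/13,1,7]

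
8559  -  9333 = -774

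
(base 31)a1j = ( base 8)22674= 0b10010110111100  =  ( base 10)9660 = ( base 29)BE3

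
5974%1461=130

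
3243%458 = 37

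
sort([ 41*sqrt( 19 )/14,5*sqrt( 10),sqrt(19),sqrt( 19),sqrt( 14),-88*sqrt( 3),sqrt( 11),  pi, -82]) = [ - 88*sqrt( 3 ),-82 , pi,sqrt (11),sqrt( 14),sqrt( 19), sqrt( 19),41*sqrt( 19) /14,5*sqrt( 10) ] 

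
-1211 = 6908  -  8119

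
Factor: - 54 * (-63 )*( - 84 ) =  - 2^3*3^6*7^2=- 285768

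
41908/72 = 10477/18 = 582.06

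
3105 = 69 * 45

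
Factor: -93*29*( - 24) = 64728  =  2^3*3^2*29^1*31^1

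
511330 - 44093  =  467237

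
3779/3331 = 1 + 448/3331 = 1.13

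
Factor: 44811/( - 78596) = - 2^( - 2)*3^2*7^( - 2 )*13^1*383^1*401^(-1 ) 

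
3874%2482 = 1392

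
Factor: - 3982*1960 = -7804720 = - 2^4*5^1 * 7^2*11^1*181^1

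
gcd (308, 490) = 14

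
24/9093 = 8/3031 = 0.00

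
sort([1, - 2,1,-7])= [ - 7, - 2,1,1 ] 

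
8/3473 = 8/3473 = 0.00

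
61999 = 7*8857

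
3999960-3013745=986215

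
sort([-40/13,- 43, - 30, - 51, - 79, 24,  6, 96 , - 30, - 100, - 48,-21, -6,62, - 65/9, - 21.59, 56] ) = [-100, - 79, - 51, -48,-43, - 30, - 30, - 21.59,-21,-65/9, - 6 , - 40/13, 6,24, 56,  62, 96]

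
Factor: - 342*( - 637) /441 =494 = 2^1*13^1*19^1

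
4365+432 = 4797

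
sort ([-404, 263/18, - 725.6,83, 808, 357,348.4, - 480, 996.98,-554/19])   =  [-725.6,  -  480, - 404, - 554/19, 263/18, 83,348.4, 357, 808,  996.98 ] 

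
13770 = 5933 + 7837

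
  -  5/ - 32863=5/32863 = 0.00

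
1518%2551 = 1518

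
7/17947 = 7/17947 = 0.00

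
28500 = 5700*5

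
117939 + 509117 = 627056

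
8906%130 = 66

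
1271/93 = 13+2/3 =13.67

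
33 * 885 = 29205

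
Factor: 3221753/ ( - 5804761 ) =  - 157^(  -  1)*36973^(- 1 )*3221753^1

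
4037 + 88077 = 92114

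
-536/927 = - 1 + 391/927 = - 0.58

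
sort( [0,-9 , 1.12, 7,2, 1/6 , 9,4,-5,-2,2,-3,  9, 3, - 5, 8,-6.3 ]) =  [-9, - 6.3,-5, - 5, - 3,- 2,0, 1/6,1.12, 2, 2,3, 4, 7, 8, 9, 9]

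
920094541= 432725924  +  487368617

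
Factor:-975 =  - 3^1 * 5^2*13^1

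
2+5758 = 5760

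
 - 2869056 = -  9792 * 293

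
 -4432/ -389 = 4432/389 = 11.39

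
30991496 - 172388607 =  - 141397111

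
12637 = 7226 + 5411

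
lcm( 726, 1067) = 70422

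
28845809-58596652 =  - 29750843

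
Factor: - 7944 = - 2^3 * 3^1*331^1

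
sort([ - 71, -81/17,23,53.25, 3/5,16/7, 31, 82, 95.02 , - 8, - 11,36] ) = [ - 71, - 11, - 8, - 81/17,  3/5,16/7, 23,31, 36, 53.25,82,95.02]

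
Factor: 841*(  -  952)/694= - 2^2*7^1 *17^1*29^2*347^ ( -1)=- 400316/347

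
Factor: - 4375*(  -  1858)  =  8128750 =2^1*5^4*7^1*929^1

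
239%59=3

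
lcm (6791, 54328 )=54328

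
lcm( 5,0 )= 0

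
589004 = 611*964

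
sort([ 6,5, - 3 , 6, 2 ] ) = [-3, 2,5,6, 6 ]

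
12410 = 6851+5559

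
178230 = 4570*39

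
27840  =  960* 29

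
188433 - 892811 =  - 704378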